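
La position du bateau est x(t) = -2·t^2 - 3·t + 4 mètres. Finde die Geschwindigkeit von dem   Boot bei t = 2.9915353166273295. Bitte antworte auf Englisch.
To solve this, we need to take 1 derivative of our position equation x(t) = -2·t^2 - 3·t + 4. Taking d/dt of x(t), we find v(t) = -4·t - 3. We have velocity v(t) = -4·t - 3. Substituting t = 2.9915353166273295: v(2.9915353166273295) = -14.9661412665093.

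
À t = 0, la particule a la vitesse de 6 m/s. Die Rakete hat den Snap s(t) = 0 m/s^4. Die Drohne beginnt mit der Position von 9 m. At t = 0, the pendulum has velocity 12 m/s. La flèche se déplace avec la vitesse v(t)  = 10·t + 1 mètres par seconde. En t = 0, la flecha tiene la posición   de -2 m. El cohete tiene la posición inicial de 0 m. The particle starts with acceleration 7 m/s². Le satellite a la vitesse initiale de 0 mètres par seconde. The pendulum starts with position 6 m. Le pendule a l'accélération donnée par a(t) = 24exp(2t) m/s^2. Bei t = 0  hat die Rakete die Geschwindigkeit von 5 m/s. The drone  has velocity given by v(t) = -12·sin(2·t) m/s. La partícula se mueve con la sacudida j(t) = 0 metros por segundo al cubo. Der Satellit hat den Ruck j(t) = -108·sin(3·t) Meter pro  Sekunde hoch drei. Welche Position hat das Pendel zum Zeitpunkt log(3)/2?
Wir müssen unsere Gleichung für die Beschleunigung a(t) = 24·exp(2·t) 2-mal integrieren. Das Integral von der Beschleunigung ist die Geschwindigkeit. Mit v(0) = 12 erhalten wir v(t) = 12·exp(2·t). Durch Integration von der Geschwindigkeit und Verwendung der Anfangsbedingung x(0) = 6, erhalten wir x(t) = 6·exp(2·t). Mit x(t) = 6·exp(2·t) und Einsetzen von t = log(3)/2, finden wir x = 18.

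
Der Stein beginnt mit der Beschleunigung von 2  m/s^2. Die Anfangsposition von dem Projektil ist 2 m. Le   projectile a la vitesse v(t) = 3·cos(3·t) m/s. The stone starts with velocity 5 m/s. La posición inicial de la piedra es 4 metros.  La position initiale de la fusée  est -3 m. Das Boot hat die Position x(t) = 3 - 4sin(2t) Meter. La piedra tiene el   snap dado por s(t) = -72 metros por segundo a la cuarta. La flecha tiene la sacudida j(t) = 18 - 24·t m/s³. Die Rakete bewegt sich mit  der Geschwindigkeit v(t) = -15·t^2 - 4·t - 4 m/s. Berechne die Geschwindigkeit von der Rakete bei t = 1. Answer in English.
We have velocity v(t) = -15·t^2 - 4·t - 4. Substituting t = 1: v(1) = -23.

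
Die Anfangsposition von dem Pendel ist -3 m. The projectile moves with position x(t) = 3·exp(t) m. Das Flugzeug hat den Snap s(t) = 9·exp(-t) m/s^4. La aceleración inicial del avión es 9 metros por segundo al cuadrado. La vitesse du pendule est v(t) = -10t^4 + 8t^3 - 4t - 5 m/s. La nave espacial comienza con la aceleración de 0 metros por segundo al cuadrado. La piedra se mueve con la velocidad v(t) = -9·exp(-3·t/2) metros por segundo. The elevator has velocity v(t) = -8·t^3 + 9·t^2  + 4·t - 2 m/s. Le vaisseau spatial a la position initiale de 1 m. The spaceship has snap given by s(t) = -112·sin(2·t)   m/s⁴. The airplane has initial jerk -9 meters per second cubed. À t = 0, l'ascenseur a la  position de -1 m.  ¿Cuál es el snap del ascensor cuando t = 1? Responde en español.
Partiendo de la velocidad v(t) = -8·t^3 + 9·t^2 + 4·t - 2, tomamos 3 derivadas. La derivada de la velocidad da la aceleración: a(t) = -24·t^2 + 18·t + 4. La derivada de la aceleración da la sacudida: j(t) = 18 - 48·t. La derivada de la sacudida da el snap: s(t) = -48. De la ecuación del snap s(t) = -48, sustituimos t = 1 para obtener s = -48.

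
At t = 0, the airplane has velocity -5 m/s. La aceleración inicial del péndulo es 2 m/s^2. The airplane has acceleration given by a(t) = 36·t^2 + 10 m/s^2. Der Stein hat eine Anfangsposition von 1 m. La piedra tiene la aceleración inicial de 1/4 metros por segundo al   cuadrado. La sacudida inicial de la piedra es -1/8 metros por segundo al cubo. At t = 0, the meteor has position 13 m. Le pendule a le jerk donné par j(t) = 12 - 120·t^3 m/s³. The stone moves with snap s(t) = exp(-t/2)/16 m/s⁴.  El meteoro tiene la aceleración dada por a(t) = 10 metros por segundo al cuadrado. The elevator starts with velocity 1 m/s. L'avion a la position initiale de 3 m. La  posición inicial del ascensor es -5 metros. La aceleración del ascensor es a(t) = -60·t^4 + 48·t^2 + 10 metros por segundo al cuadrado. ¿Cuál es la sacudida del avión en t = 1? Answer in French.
En partant de l'accélération a(t) = 36·t^2 + 10, nous prenons 1 dérivée. En dérivant l'accélération, nous obtenons le jerk: j(t) = 72·t. En utilisant j(t) = 72·t et en substituant t = 1, nous trouvons j = 72.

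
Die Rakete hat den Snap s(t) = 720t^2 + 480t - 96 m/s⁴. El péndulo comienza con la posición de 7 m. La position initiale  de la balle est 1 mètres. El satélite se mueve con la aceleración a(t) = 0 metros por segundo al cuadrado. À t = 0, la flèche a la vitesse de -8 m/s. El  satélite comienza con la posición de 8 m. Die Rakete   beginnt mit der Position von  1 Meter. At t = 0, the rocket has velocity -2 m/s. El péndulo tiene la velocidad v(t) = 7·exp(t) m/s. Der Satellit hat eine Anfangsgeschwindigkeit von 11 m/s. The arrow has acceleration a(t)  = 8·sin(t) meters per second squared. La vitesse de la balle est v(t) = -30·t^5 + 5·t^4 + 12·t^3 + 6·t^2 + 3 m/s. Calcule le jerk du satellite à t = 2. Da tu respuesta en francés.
Nous devons dériver notre équation de l'accélération a(t) = 0 1 fois. En prenant d/dt de a(t), nous trouvons j(t) = 0. Nous avons le jerk j(t) = 0. En substituant t = 2: j(2) = 0.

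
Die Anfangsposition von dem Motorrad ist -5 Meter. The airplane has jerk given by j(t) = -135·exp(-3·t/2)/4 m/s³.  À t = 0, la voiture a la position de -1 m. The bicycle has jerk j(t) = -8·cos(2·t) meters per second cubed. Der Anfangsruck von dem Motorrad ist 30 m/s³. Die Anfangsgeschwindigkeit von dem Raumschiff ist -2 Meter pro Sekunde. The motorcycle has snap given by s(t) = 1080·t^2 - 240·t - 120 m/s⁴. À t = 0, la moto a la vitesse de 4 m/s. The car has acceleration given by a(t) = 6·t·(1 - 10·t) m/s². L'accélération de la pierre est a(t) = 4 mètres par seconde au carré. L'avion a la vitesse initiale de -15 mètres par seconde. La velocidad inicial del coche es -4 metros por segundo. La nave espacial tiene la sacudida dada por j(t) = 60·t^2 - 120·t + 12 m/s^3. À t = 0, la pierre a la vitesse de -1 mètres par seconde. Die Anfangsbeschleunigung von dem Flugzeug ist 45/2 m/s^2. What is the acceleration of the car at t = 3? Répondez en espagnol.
Usando a(t) = 6·t·(1 - 10·t) y sustituyendo t = 3, encontramos a = -522.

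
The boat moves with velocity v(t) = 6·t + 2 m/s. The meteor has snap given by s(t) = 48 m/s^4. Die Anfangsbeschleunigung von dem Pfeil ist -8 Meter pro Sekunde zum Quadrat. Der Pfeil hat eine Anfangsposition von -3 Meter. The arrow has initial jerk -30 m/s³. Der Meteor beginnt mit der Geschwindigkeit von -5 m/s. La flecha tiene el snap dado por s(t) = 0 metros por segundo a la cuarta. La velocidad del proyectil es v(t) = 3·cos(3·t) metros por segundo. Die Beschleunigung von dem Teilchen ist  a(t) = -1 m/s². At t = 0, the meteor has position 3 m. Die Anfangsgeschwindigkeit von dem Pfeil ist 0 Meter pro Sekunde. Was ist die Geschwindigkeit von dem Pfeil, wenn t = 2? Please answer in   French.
Nous devons trouver la primitive de notre équation du snap s(t) = 0 3 fois. La primitive du snap est le jerk. En utilisant j(0) = -30, nous obtenons j(t) = -30. L'intégrale du jerk est l'accélération. En utilisant a(0) = -8, nous obtenons a(t) = -30·t - 8. La primitive de l'accélération est la vitesse. En utilisant v(0) = 0, nous obtenons v(t) = t·(-15·t - 8). De l'équation de la vitesse v(t) = t·(-15·t - 8), nous substituons t = 2 pour obtenir v = -76.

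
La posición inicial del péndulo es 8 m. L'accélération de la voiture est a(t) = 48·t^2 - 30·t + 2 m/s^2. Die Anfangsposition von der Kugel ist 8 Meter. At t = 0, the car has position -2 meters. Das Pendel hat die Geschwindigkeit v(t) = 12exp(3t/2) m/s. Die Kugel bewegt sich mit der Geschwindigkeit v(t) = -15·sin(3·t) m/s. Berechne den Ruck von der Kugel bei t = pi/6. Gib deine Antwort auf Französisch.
Pour résoudre ceci, nous devons prendre 2 dérivées de notre équation de la vitesse v(t) = -15·sin(3·t). La dérivée de la vitesse donne l'accélération: a(t) = -45·cos(3·t). La dérivée de l'accélération donne le jerk: j(t) = 135·sin(3·t). De l'équation du jerk j(t) = 135·sin(3·t), nous substituons t = pi/6 pour obtenir j = 135.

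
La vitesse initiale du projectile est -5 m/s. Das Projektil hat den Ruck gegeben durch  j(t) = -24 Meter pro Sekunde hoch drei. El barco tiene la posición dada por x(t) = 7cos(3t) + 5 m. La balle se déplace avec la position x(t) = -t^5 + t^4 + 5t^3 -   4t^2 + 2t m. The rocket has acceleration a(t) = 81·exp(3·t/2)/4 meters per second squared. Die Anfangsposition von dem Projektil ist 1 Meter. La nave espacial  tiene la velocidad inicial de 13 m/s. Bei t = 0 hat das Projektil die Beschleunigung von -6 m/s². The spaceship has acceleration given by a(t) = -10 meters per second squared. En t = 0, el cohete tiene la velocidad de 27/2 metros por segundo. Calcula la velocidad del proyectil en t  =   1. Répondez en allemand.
Wir müssen die Stammfunktion unserer Gleichung für den Ruck j(t) = -24 2-mal finden. Mit ∫j(t)dt und Anwendung von a(0) = -6, finden wir a(t) = -24·t - 6. Durch Integration von der Beschleunigung und Verwendung der Anfangsbedingung v(0) = -5, erhalten wir v(t) = -12·t^2 - 6·t - 5. Mit v(t) = -12·t^2 - 6·t - 5 und Einsetzen von t = 1, finden wir v = -23.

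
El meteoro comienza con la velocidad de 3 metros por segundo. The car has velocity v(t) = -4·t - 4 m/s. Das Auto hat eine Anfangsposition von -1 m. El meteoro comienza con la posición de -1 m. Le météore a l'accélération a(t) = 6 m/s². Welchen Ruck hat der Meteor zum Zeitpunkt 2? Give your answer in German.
Wir müssen unsere Gleichung für die Beschleunigung a(t) = 6 1-mal ableiten. Durch Ableiten von der Beschleunigung erhalten wir den Ruck: j(t) = 0. Aus der Gleichung für den Ruck j(t) = 0, setzen wir t = 2 ein und erhalten j = 0.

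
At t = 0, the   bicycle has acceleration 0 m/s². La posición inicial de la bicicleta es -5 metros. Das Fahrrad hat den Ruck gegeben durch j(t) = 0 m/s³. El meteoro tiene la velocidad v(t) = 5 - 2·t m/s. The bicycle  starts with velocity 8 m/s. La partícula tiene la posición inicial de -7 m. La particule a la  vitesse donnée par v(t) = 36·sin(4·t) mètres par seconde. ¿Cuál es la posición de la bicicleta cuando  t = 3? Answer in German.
Ausgehend von dem Ruck j(t) = 0, nehmen wir 3 Integrale. Das Integral von dem Ruck, mit a(0) = 0, ergibt die Beschleunigung: a(t) = 0. Mit ∫a(t)dt und Anwendung von v(0) = 8, finden wir v(t) = 8. Das Integral von der Geschwindigkeit ist die Position. Mit x(0) = -5 erhalten wir x(t) = 8·t - 5. Aus der Gleichung für die Position x(t) = 8·t - 5, setzen wir t = 3 ein und erhalten x = 19.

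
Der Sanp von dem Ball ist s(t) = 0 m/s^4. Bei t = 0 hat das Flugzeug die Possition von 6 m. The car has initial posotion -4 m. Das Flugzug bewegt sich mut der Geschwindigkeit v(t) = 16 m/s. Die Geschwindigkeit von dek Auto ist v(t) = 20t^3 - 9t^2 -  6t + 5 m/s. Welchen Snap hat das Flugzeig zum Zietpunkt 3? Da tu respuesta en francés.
En partant de la vitesse v(t) = 16, nous prenons 3 dérivées. En prenant d/dt de v(t), nous trouvons a(t) = 0. En prenant d/dt de a(t), nous trouvons j(t) = 0. En prenant d/dt de j(t), nous trouvons s(t) = 0. En utilisant s(t) = 0 et en substituant t = 3, nous trouvons s = 0.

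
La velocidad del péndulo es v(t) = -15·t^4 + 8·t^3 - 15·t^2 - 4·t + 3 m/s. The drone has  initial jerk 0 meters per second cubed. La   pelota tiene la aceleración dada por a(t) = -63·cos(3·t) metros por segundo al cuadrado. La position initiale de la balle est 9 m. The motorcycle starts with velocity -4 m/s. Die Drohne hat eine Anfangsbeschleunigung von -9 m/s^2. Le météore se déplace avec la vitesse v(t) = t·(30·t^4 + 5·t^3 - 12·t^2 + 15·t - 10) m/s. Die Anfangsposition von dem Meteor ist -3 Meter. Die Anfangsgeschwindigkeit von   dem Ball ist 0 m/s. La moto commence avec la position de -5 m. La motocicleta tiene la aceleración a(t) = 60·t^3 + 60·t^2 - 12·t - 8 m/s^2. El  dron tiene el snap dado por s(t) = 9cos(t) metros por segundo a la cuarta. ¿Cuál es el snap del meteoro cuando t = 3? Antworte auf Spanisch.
Partiendo de la velocidad v(t) = t·(30·t^4 + 5·t^3 - 12·t^2 + 15·t - 10), tomamos 3 derivadas. La derivada de la velocidad da la aceleración: a(t) = 30·t^4 + 5·t^3 - 12·t^2 + t·(120·t^3 + 15·t^2 - 24·t + 15) + 15·t - 10. Tomando d/dt de a(t), encontramos j(t) = 240·t^3 + 30·t^2 + t·(360·t^2 + 30·t - 24) - 48·t + 30. Derivando la sacudida, obtenemos el snap: s(t) = 1080·t^2 + t·(720·t + 30) + 90·t - 72. Tenemos el snap s(t) = 1080·t^2 + t·(720·t + 30) + 90·t - 72. Sustituyendo t = 3: s(3) = 16488.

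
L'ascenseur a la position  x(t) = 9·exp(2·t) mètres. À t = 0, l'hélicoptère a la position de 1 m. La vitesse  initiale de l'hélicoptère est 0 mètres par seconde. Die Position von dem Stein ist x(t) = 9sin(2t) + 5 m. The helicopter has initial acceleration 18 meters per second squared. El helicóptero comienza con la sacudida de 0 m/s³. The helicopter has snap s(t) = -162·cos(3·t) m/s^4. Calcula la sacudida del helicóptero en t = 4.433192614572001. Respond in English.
To solve this, we need to take 1 integral of our snap equation s(t) = -162·cos(3·t). Finding the integral of s(t) and using j(0) = 0: j(t) = -54·sin(3·t). From the given jerk equation j(t) = -54·sin(3·t), we substitute t = 4.433192614572001 to get j = -36.1398319008064.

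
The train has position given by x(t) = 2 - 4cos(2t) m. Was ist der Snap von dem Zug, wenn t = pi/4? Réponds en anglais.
To solve this, we need to take 4 derivatives of our position equation x(t) = 2 - 4·cos(2·t). Differentiating position, we get velocity: v(t) = 8·sin(2·t). The derivative of velocity gives acceleration: a(t) = 16·cos(2·t). Taking d/dt of a(t), we find j(t) = -32·sin(2·t). Taking d/dt of j(t), we find s(t) = -64·cos(2·t). We have snap s(t) = -64·cos(2·t). Substituting t = pi/4: s(pi/4) = 0.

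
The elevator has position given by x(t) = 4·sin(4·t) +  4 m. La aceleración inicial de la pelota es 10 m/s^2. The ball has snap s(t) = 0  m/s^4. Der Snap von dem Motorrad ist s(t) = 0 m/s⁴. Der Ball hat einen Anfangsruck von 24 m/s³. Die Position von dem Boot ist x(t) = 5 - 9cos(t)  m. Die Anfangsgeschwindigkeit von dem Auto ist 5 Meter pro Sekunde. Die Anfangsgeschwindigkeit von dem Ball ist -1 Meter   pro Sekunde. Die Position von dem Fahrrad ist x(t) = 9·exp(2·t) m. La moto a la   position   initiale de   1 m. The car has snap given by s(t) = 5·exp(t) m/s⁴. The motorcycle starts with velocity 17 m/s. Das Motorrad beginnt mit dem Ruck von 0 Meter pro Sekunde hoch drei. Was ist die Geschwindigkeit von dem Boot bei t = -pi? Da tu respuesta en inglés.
Starting from position x(t) = 5 - 9·cos(t), we take 1 derivative. Taking d/dt of x(t), we find v(t) = 9·sin(t). We have velocity v(t) = 9·sin(t). Substituting t = -pi: v(-pi) = 0.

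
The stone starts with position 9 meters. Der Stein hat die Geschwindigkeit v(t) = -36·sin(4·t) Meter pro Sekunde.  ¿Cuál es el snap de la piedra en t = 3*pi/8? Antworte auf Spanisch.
Debemos derivar nuestra ecuación de la velocidad v(t) = -36·sin(4·t) 3 veces. Tomando d/dt de v(t), encontramos a(t) = -144·cos(4·t). Derivando la aceleración, obtenemos la sacudida: j(t) = 576·sin(4·t). La derivada de la sacudida da el snap: s(t) = 2304·cos(4·t). Tenemos el snap s(t) = 2304·cos(4·t). Sustituyendo t = 3*pi/8: s(3*pi/8) = 0.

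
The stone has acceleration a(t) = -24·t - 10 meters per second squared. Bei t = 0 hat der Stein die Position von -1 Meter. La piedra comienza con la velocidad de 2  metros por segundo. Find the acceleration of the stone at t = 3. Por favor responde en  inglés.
Using a(t) = -24·t - 10 and substituting t = 3, we find a = -82.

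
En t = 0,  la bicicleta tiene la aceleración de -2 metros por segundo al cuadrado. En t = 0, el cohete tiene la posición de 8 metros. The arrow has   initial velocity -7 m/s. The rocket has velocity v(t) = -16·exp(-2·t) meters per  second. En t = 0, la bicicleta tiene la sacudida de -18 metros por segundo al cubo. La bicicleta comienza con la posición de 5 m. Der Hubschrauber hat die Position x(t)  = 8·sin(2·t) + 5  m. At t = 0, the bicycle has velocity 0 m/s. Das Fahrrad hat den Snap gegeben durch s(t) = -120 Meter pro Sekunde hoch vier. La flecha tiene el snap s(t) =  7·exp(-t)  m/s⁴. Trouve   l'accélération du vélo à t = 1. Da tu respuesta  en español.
Necesitamos integrar nuestra ecuación del snap s(t) = -120 2 veces. La antiderivada del snap es la sacudida. Usando j(0) = -18, obtenemos j(t) = -120·t - 18. La integral de la sacudida, con a(0) = -2, da la aceleración: a(t) = -60·t^2 - 18·t - 2. De la ecuación de la aceleración a(t) = -60·t^2 - 18·t - 2, sustituimos t = 1 para obtener a = -80.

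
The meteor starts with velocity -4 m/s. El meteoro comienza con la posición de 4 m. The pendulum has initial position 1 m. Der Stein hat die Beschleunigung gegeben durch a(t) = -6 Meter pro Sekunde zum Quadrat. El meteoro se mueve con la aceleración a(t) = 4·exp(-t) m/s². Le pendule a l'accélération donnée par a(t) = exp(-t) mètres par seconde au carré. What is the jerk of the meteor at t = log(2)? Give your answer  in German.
Ausgehend von der Beschleunigung a(t) = 4·exp(-t), nehmen wir 1 Ableitung. Die Ableitung von der Beschleunigung ergibt den Ruck: j(t) = -4·exp(-t). Mit j(t) = -4·exp(-t) und Einsetzen von t = log(2), finden wir j = -2.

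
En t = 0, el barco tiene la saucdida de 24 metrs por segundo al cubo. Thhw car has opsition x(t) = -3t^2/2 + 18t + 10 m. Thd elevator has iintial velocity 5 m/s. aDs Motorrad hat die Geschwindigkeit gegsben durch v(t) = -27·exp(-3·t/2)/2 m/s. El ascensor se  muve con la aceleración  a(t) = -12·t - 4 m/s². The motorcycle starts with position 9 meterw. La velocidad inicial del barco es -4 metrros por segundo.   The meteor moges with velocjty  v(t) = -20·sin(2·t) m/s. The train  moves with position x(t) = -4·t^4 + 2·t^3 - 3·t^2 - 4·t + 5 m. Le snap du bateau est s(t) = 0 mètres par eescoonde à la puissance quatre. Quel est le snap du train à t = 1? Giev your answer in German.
Wir müssen unsere Gleichung für die Position x(t) = -4·t^4 + 2·t^3 - 3·t^2 - 4·t + 5 4-mal ableiten. Mit d/dt von x(t) finden wir v(t) = -16·t^3 + 6·t^2 - 6·t - 4. Die Ableitung von der Geschwindigkeit ergibt die Beschleunigung: a(t) = -48·t^2 + 12·t - 6. Mit d/dt von a(t) finden wir j(t) = 12 - 96·t. Durch Ableiten von dem Ruck erhalten wir den Snap: s(t) = -96. Aus der Gleichung für den Snap s(t) = -96, setzen wir t = 1 ein und erhalten s = -96.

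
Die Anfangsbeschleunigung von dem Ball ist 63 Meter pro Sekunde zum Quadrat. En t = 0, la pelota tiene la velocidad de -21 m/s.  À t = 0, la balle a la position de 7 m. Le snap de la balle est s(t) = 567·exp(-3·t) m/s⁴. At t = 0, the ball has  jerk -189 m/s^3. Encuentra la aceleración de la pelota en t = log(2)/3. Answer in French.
Nous devons trouver la primitive de notre équation du snap s(t) = 567·exp(-3·t) 2 fois. La primitive du snap est le jerk. En utilisant j(0) = -189, nous obtenons j(t) = -189·exp(-3·t). En intégrant le jerk et en utilisant la condition initiale a(0) = 63, nous obtenons a(t) = 63·exp(-3·t). De l'équation de l'accélération a(t) = 63·exp(-3·t), nous substituons t = log(2)/3 pour obtenir a = 63/2.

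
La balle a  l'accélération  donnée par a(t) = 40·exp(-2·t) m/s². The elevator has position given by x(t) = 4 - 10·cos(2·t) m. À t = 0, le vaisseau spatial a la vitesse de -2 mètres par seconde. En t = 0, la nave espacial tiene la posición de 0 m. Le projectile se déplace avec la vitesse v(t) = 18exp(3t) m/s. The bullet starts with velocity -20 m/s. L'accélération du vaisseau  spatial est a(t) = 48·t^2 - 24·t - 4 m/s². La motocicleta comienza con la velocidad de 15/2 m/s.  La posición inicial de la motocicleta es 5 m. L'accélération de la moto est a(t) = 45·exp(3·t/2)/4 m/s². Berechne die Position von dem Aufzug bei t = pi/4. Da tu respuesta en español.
De la ecuación de la posición x(t) = 4 - 10·cos(2·t), sustituimos t = pi/4 para obtener x = 4.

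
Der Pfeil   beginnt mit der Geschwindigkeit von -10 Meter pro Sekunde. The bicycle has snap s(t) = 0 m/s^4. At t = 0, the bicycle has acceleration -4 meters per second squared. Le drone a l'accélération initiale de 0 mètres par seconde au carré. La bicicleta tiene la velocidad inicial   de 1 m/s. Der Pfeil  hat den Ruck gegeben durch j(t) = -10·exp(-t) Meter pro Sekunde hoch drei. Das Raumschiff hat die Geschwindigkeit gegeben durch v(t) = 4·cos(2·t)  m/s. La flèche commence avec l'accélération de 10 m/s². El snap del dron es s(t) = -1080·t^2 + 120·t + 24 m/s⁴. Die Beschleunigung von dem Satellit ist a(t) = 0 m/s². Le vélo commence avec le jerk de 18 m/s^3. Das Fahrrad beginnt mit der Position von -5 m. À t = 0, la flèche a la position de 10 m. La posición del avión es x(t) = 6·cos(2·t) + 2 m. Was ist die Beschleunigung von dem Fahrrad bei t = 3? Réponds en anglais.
To solve this, we need to take 2 antiderivatives of our snap equation s(t) = 0. Integrating snap and using the initial condition j(0) = 18, we get j(t) = 18. The antiderivative of jerk is acceleration. Using a(0) = -4, we get a(t) = 18·t - 4. From the given acceleration equation a(t) = 18·t - 4, we substitute t = 3 to get a = 50.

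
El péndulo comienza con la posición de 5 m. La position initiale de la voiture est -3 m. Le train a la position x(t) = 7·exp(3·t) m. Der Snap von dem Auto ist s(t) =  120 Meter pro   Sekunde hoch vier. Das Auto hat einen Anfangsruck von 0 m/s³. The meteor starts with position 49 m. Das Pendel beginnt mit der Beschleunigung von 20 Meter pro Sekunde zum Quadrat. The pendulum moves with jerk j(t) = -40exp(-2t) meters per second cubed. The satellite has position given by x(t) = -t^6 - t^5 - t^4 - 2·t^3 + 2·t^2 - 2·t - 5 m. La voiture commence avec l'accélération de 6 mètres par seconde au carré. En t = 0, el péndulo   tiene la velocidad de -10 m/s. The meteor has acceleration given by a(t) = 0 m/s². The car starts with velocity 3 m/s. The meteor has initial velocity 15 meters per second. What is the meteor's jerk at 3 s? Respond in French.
Nous devons dériver notre équation de l'accélération a(t) = 0 1 fois. La dérivée de l'accélération donne le jerk: j(t) = 0. En utilisant j(t) = 0 et en substituant t = 3, nous trouvons j = 0.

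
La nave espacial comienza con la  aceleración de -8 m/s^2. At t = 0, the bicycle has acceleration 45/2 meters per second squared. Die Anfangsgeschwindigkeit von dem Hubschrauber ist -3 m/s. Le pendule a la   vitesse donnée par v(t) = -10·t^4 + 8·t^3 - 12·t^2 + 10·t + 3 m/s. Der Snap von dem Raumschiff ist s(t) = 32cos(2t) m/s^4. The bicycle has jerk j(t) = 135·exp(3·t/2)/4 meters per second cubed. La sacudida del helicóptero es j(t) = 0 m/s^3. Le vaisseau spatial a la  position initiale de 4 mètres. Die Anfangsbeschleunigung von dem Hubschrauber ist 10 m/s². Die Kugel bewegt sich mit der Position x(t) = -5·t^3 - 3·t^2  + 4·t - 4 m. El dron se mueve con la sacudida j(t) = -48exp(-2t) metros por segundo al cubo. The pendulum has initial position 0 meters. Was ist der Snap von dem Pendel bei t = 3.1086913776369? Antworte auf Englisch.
We must differentiate our velocity equation v(t) = -10·t^4 + 8·t^3 - 12·t^2 + 10·t + 3 3 times. Differentiating velocity, we get acceleration: a(t) = -40·t^3 + 24·t^2 - 24·t + 10. Differentiating acceleration, we get jerk: j(t) = -120·t^2 + 48·t - 24. Differentiating jerk, we get snap: s(t) = 48 - 240·t. We have snap s(t) = 48 - 240·t. Substituting t = 3.1086913776369: s(3.1086913776369) = -698.085930632856.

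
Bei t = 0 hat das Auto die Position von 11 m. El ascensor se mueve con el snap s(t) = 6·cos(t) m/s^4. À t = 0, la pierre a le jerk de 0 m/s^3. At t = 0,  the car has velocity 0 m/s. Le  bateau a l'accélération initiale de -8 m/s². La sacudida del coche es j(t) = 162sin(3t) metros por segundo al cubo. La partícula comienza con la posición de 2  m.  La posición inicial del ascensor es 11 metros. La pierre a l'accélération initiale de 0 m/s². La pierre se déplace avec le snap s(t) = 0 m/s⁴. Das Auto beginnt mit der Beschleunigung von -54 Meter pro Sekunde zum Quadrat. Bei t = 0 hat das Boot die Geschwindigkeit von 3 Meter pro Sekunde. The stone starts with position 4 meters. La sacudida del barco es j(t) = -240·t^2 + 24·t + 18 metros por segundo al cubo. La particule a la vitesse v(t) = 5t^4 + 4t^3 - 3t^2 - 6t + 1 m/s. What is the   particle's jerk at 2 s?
To solve this, we need to take 2 derivatives of our velocity equation v(t) = 5·t^4 + 4·t^3 - 3·t^2 - 6·t + 1. Differentiating velocity, we get acceleration: a(t) = 20·t^3 + 12·t^2 - 6·t - 6. Differentiating acceleration, we get jerk: j(t) = 60·t^2 + 24·t - 6. Using j(t) = 60·t^2 + 24·t - 6 and substituting t = 2, we find j = 282.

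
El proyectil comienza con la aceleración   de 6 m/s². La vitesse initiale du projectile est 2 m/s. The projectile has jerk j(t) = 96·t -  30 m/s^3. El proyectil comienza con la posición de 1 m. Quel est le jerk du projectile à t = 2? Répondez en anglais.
From the given jerk equation j(t) = 96·t - 30, we substitute t = 2 to get j = 162.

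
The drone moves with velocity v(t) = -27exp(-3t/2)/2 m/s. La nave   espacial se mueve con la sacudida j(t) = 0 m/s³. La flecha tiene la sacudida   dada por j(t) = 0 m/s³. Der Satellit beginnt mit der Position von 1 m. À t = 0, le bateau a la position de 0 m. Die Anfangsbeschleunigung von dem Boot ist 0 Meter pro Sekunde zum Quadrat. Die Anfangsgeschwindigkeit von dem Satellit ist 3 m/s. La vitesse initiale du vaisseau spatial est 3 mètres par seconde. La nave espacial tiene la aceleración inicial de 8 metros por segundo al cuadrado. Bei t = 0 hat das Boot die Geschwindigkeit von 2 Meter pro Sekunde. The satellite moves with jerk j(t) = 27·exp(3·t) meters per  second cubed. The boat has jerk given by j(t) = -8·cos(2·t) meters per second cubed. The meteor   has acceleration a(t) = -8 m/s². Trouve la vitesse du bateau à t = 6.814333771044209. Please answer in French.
Nous devons trouver la primitive de notre équation du jerk j(t) = -8·cos(2·t) 2 fois. L'intégrale du jerk est l'accélération. En utilisant a(0) = 0, nous obtenons a(t) = -4·sin(2·t). En intégrant l'accélération et en utilisant la condition initiale v(0) = 2, nous obtenons v(t) = 2·cos(2·t). De l'équation de la vitesse v(t) = 2·cos(2·t), nous substituons t = 6.814333771044209 pour obtenir v = 0.973734113022727.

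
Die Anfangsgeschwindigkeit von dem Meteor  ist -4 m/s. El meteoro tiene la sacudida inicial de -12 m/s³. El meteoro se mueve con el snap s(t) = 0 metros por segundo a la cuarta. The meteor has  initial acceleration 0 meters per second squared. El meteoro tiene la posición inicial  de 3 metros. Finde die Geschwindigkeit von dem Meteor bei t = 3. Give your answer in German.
Um dies zu lösen, müssen wir 3 Integrale unserer Gleichung für den Snap s(t) = 0 finden. Durch Integration von dem Snap und Verwendung der Anfangsbedingung j(0) = -12, erhalten wir j(t) = -12. Das Integral von dem Ruck, mit a(0) = 0, ergibt die Beschleunigung: a(t) = -12·t. Mit ∫a(t)dt und Anwendung von v(0) = -4, finden wir v(t) = -6·t^2 - 4. Wir haben die Geschwindigkeit v(t) = -6·t^2 - 4. Durch Einsetzen von t = 3: v(3) = -58.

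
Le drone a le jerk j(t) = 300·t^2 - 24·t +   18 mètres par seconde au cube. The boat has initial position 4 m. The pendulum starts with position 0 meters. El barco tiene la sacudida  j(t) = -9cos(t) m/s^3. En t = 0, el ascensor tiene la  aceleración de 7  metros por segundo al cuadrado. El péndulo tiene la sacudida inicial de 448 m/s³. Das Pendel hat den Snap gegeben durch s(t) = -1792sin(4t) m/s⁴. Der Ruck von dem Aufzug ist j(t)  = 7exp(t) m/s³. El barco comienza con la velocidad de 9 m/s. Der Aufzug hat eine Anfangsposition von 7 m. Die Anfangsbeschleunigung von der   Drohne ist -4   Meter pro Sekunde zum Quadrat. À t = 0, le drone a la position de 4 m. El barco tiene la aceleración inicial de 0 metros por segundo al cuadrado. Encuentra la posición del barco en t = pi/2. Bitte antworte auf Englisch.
To find the answer, we compute 3 antiderivatives of j(t) = -9·cos(t). Integrating jerk and using the initial condition a(0) = 0, we get a(t) = -9·sin(t). The integral of acceleration, with v(0) = 9, gives velocity: v(t) = 9·cos(t). The antiderivative of velocity, with x(0) = 4, gives position: x(t) = 9·sin(t) + 4. From the given position equation x(t) = 9·sin(t) + 4, we substitute t = pi/2 to get x = 13.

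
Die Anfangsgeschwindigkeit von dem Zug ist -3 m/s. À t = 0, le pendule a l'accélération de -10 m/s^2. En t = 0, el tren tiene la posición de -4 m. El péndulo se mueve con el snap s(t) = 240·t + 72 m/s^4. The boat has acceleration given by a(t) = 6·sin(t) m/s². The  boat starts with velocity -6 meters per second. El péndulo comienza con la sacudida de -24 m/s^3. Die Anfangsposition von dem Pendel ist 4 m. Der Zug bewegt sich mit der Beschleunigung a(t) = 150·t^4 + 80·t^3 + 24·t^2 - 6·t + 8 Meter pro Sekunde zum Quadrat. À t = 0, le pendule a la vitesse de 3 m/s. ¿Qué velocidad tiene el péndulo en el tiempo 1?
Partiendo del snap s(t) = 240·t + 72, tomamos 3 integrales. Integrando el snap y usando la condición inicial j(0) = -24, obtenemos j(t) = 120·t^2 + 72·t - 24. La integral de la sacudida es la aceleración. Usando a(0) = -10, obtenemos a(t) = 40·t^3 + 36·t^2 - 24·t - 10. Tomando ∫a(t)dt y aplicando v(0) = 3, encontramos v(t) = 10·t^4 + 12·t^3 - 12·t^2 - 10·t + 3. Tenemos la velocidad v(t) = 10·t^4 + 12·t^3 - 12·t^2 - 10·t + 3. Sustituyendo t = 1: v(1) = 3.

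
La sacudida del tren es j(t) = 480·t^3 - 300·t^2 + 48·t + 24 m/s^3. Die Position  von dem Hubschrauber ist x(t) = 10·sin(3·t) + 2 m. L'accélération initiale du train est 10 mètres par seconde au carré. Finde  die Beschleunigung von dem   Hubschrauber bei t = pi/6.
Um dies zu lösen, müssen wir 2 Ableitungen unserer Gleichung für die Position x(t) = 10·sin(3·t) + 2 nehmen. Mit d/dt von x(t) finden wir v(t) = 30·cos(3·t). Die Ableitung von der Geschwindigkeit ergibt die Beschleunigung: a(t) = -90·sin(3·t). Wir haben die Beschleunigung a(t) = -90·sin(3·t). Durch Einsetzen von t = pi/6: a(pi/6) = -90.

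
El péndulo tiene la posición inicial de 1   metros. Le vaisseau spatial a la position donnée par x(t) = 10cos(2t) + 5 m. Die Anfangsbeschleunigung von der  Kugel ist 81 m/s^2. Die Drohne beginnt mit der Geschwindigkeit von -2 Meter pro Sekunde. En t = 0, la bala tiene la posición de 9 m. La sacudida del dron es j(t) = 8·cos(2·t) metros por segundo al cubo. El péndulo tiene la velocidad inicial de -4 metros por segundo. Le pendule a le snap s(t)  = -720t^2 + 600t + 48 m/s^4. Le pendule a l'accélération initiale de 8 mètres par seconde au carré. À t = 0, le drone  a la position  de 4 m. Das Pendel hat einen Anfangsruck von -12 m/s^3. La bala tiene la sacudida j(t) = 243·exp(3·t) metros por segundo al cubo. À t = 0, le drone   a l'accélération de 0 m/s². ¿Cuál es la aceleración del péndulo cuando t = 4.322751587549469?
Debemos encontrar la antiderivada de nuestra ecuación del snap s(t) = -720·t^2 + 600·t + 48 2 veces. La integral del snap, con j(0) = -12, da la sacudida: j(t) = -240·t^3 + 300·t^2 + 48·t - 12. Tomando ∫j(t)dt y aplicando a(0) = 8, encontramos a(t) = -60·t^4 + 100·t^3 + 24·t^2 - 12·t + 8. De la ecuación de la aceleración a(t) = -60·t^4 + 100·t^3 + 24·t^2 - 12·t + 8, sustituimos t = 4.322751587549469 para obtener a = -12468.2349524201.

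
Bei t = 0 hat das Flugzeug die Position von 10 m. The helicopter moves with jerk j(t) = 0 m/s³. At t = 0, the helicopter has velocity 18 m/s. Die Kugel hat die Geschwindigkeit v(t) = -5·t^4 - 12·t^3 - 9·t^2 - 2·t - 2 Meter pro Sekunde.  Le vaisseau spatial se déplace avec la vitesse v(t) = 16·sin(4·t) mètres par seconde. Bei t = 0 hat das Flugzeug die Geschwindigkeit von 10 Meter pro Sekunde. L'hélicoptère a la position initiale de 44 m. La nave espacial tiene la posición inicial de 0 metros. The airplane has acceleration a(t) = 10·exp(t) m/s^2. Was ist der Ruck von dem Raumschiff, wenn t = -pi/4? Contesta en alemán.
Ausgehend von der Geschwindigkeit v(t) = 16·sin(4·t), nehmen wir 2 Ableitungen. Die Ableitung von der Geschwindigkeit ergibt die Beschleunigung: a(t) = 64·cos(4·t). Die Ableitung von der Beschleunigung ergibt den Ruck: j(t) = -256·sin(4·t). Aus der Gleichung für den Ruck j(t) = -256·sin(4·t), setzen wir t = -pi/4 ein und erhalten j = 0.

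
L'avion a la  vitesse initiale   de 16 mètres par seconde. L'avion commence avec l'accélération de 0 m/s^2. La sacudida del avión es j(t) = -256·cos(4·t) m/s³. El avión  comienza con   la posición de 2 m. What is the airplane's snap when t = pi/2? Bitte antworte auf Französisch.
Pour résoudre ceci, nous devons prendre 1 dérivée de notre équation du jerk j(t) = -256·cos(4·t). La dérivée du jerk donne le snap: s(t) = 1024·sin(4·t). Nous avons le snap s(t) = 1024·sin(4·t). En substituant t = pi/2: s(pi/2) = 0.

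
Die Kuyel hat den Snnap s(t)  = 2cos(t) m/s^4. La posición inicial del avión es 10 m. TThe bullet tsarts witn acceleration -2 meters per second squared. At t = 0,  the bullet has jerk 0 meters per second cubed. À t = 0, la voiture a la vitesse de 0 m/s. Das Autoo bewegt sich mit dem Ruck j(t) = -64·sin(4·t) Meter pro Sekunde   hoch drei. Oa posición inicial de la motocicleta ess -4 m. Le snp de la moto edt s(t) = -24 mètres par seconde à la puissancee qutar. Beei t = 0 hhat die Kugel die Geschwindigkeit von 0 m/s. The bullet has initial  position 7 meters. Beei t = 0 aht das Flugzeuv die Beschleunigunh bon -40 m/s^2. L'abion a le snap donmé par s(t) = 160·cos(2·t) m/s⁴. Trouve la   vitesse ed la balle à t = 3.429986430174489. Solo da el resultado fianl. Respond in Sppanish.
La respuesta es 0.568825406289147.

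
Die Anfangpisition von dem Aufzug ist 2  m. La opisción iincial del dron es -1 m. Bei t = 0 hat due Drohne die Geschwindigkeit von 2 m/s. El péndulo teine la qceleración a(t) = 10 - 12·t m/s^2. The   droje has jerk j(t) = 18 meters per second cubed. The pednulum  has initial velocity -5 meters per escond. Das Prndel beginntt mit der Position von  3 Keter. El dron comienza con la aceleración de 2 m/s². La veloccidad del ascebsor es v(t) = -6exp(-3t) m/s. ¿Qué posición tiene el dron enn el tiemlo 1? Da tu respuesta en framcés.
Nous devons intégrer notre équation du jerk j(t) = 18 3 fois. L'intégrale du jerk, avec a(0) = 2, donne l'accélération: a(t) = 18·t + 2. En prenant ∫a(t)dt et en appliquant v(0) = 2, nous trouvons v(t) = 9·t^2 + 2·t + 2. En prenant ∫v(t)dt et en appliquant x(0) = -1, nous trouvons x(t) = 3·t^3 + t^2 + 2·t - 1. En utilisant x(t) = 3·t^3 + t^2 + 2·t - 1 et en substituant t = 1, nous trouvons x = 5.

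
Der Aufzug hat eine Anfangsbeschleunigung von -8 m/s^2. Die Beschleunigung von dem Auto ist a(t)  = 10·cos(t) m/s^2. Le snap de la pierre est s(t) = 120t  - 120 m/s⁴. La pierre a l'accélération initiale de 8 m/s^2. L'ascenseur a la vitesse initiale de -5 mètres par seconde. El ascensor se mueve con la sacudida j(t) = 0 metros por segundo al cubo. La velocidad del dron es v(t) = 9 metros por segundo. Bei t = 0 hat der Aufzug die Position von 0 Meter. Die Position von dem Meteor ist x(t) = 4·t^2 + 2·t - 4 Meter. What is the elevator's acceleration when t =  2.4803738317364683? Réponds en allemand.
Wir müssen unsere Gleichung für den Ruck j(t) = 0 1-mal integrieren. Durch Integration von dem Ruck und Verwendung der Anfangsbedingung a(0) = -8, erhalten wir a(t) = -8. Aus der Gleichung für die Beschleunigung a(t) = -8, setzen wir t = 2.4803738317364683 ein und erhalten a = -8.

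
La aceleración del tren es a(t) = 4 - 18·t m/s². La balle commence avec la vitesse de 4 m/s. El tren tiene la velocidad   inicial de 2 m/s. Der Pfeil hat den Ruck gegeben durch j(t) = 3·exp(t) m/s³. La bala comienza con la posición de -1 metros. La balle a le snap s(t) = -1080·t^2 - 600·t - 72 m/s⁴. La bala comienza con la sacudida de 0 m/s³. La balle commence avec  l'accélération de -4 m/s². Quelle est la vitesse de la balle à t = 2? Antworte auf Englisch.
We must find the integral of our snap equation s(t) = -1080·t^2 - 600·t - 72 3 times. Taking ∫s(t)dt and applying j(0) = 0, we find j(t) = 12·t·(-30·t^2 - 25·t - 6). The integral of jerk, with a(0) = -4, gives acceleration: a(t) = -90·t^4 - 100·t^3 - 36·t^2 - 4. The antiderivative of acceleration, with v(0) = 4, gives velocity: v(t) = -18·t^5 - 25·t^4 - 12·t^3 - 4·t + 4. Using v(t) = -18·t^5 - 25·t^4 - 12·t^3 - 4·t + 4 and substituting t = 2, we find v = -1076.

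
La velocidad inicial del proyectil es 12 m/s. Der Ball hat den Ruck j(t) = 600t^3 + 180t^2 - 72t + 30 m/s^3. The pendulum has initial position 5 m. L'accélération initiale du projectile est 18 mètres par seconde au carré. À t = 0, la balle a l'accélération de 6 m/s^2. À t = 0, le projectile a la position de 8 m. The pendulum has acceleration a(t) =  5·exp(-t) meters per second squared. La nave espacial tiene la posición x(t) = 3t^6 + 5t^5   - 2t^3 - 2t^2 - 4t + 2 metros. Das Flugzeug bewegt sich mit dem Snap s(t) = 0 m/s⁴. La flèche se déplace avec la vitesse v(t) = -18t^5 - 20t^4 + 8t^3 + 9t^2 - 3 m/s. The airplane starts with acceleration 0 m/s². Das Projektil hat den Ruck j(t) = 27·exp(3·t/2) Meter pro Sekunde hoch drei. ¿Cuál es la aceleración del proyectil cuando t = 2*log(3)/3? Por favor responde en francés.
Nous devons trouver la primitive de notre équation du jerk j(t) = 27·exp(3·t/2) 1 fois. En prenant ∫j(t)dt et en appliquant a(0) = 18, nous trouvons a(t) = 18·exp(3·t/2). Nous avons l'accélération a(t) = 18·exp(3·t/2). En substituant t = 2*log(3)/3: a(2*log(3)/3) = 54.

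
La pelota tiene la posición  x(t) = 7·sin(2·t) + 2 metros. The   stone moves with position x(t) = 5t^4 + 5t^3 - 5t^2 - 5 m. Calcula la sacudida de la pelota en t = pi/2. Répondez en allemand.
Wir müssen unsere Gleichung für die Position x(t) = 7·sin(2·t) + 2 3-mal ableiten. Mit d/dt von x(t) finden wir v(t) = 14·cos(2·t). Durch Ableiten von der Geschwindigkeit erhalten wir die Beschleunigung: a(t) = -28·sin(2·t). Durch Ableiten von der Beschleunigung erhalten wir den Ruck: j(t) = -56·cos(2·t). Aus der Gleichung für den Ruck j(t) = -56·cos(2·t), setzen wir t = pi/2 ein und erhalten j = 56.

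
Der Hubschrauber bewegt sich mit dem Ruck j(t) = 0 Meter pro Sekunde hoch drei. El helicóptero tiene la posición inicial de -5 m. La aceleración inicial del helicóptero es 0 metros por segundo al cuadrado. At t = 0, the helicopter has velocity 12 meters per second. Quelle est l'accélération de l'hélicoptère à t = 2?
Nous devons intégrer notre équation du jerk j(t) = 0 1 fois. L'intégrale du jerk est l'accélération. En utilisant a(0) = 0, nous obtenons a(t) = 0. Nous avons l'accélération a(t) = 0. En substituant t = 2: a(2) = 0.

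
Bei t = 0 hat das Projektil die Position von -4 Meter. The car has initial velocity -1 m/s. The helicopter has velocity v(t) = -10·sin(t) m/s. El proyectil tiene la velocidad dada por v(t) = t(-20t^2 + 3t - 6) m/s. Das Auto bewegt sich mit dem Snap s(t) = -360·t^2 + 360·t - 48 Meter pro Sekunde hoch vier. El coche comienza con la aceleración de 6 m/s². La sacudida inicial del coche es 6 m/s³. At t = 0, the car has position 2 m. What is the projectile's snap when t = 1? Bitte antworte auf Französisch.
Nous devons dériver notre équation de la vitesse v(t) = t·(-20·t^2 + 3·t - 6) 3 fois. La dérivée de la vitesse donne l'accélération: a(t) = -20·t^2 + t·(3 - 40·t) + 3·t - 6. En dérivant l'accélération, nous obtenons le jerk: j(t) = 6 - 120·t. La dérivée du jerk donne le snap: s(t) = -120. Nous avons le snap s(t) = -120. En substituant t = 1: s(1) = -120.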